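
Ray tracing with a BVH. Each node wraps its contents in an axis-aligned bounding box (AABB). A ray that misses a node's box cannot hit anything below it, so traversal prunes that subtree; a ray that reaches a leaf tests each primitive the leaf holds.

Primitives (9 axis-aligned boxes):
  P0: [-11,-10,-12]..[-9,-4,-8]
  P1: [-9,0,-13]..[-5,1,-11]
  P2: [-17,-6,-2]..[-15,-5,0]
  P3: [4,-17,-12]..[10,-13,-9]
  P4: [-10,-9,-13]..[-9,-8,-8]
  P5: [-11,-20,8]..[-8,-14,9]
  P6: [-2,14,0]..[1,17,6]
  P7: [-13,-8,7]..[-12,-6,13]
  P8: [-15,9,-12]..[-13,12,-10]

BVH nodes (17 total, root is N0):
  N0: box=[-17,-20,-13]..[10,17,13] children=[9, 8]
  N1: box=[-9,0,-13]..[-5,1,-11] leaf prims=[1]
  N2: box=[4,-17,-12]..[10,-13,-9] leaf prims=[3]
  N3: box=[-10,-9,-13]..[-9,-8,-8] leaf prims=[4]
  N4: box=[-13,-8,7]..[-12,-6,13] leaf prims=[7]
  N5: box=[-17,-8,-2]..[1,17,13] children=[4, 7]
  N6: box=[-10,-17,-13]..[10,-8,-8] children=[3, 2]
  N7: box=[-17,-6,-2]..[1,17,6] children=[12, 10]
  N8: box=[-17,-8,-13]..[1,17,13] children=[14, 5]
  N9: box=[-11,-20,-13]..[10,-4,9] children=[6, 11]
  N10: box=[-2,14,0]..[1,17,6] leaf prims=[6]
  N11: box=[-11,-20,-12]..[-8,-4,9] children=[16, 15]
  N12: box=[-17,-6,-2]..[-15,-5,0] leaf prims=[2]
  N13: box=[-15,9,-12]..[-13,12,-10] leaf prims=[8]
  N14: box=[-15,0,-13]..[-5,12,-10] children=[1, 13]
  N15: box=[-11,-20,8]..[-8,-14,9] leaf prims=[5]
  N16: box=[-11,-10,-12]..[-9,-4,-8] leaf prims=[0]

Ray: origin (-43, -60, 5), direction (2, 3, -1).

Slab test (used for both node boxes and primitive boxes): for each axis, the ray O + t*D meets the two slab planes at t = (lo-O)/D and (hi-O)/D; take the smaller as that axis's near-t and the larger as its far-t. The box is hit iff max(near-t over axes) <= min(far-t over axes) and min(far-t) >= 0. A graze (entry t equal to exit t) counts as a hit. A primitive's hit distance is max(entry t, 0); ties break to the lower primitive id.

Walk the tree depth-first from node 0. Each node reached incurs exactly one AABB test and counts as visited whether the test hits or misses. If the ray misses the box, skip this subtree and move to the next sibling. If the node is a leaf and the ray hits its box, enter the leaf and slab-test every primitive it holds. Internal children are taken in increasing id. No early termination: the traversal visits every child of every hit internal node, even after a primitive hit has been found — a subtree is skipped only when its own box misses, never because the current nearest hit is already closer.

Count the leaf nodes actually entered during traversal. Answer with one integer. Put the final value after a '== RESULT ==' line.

Traverse from the root:
N0 x:[13,53/2] y:[40/3,77/3] z:[-8,18] -> hit [40/3,18], descend [8, 9]
  N8 x:[13,22] y:[52/3,77/3] z:[-8,18] -> hit [52/3,18], descend [5, 14]
    N5 x:[13,22] y:[52/3,77/3] z:[-8,7] -> miss, prune
    N14 x:[14,19] y:[20,24] z:[15,18] -> miss, prune
  N9 x:[16,53/2] y:[40/3,56/3] z:[-4,18] -> hit [16,18], descend [6, 11]
    N6 x:[33/2,53/2] y:[43/3,52/3] z:[13,18] -> hit [33/2,52/3], descend [2, 3]
      N2 x:[47/2,53/2] y:[43/3,47/3] z:[14,17] -> miss, prune
      N3 x:[33/2,17] y:[17,52/3] z:[13,18] -> hit [17,17] leaf, test {P4@t=17}
    N11 x:[16,35/2] y:[40/3,56/3] z:[-4,17] -> hit [16,17], descend [15, 16]
      N15 x:[16,35/2] y:[40/3,46/3] z:[-4,-3] -> miss, prune
      N16 x:[16,17] y:[50/3,56/3] z:[13,17] -> hit [50/3,17] leaf, test {P0@t=50/3}

Summary -> nodes [0, 8, 5, 14, 9, 6, 2, 3, 11, 15, 16]; box-tests=11; leaf-entries=2; first=P0

== RESULT ==
2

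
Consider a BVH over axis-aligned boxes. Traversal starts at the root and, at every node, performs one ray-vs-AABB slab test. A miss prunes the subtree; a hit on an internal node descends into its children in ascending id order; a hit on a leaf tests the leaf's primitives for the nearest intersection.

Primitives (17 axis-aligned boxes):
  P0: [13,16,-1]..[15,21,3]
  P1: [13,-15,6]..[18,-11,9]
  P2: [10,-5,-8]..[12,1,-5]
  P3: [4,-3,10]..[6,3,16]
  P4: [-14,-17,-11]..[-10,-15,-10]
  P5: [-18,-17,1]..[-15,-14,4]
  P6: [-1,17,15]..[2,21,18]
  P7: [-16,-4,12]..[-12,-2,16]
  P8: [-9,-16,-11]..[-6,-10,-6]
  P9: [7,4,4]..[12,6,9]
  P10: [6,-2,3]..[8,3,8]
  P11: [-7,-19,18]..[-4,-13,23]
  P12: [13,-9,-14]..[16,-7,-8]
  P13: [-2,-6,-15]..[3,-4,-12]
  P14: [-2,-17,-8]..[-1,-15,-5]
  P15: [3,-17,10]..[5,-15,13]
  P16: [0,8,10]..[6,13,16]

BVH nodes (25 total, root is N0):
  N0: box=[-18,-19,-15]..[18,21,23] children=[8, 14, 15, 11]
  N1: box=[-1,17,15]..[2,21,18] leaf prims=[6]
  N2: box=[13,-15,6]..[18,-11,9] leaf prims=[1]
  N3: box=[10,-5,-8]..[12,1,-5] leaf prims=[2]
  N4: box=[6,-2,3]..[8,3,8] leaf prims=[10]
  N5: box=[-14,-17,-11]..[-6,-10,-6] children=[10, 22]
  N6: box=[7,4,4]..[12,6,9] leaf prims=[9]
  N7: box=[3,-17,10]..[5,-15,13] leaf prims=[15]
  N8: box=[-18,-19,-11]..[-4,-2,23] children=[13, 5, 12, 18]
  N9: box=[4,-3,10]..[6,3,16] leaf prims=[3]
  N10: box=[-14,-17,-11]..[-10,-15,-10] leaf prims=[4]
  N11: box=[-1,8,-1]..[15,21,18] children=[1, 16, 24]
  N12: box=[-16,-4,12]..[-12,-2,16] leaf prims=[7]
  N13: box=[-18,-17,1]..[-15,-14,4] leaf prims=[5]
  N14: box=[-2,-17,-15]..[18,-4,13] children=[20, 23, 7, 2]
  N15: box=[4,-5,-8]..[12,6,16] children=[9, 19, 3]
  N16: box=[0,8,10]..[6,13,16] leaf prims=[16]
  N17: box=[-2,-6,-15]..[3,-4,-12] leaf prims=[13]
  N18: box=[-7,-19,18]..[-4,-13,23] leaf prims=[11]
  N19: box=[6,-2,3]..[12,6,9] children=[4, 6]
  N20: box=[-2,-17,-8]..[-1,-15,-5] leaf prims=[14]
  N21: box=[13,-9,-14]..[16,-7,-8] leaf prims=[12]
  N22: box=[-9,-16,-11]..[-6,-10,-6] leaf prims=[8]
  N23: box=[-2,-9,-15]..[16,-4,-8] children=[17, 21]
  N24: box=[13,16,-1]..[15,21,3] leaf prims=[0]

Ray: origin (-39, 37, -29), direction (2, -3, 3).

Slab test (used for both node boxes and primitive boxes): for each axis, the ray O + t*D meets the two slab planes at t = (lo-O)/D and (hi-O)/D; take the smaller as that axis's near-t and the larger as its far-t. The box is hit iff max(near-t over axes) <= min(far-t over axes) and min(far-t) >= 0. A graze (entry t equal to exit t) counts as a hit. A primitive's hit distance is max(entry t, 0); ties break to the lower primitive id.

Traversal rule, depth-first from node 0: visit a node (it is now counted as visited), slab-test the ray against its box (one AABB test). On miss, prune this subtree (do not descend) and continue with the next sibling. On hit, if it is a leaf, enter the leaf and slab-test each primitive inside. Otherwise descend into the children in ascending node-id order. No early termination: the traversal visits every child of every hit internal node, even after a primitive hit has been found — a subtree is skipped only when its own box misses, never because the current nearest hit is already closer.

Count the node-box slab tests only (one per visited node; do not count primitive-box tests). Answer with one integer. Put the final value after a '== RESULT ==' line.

Trace the traversal:
N0 x:[21/2,57/2] y:[16/3,56/3] z:[14/3,52/3] -> hit [21/2,52/3], descend [8, 11, 14, 15]
  N8 x:[21/2,35/2] y:[13,56/3] z:[6,52/3] -> hit [13,52/3], descend [5, 12, 13, 18]
    N5 x:[25/2,33/2] y:[47/3,18] z:[6,23/3] -> miss, prune
    N12 x:[23/2,27/2] y:[13,41/3] z:[41/3,15] -> miss, prune
    N13 x:[21/2,12] y:[17,18] z:[10,11] -> miss, prune
    N18 x:[16,35/2] y:[50/3,56/3] z:[47/3,52/3] -> hit [50/3,52/3] leaf, test {P11@t=50/3}
  N11 x:[19,27] y:[16/3,29/3] z:[28/3,47/3] -> miss, prune
  N14 x:[37/2,57/2] y:[41/3,18] z:[14/3,14] -> miss, prune
  N15 x:[43/2,51/2] y:[31/3,14] z:[7,15] -> miss, prune

Summary -> nodes [0, 8, 5, 12, 13, 18, 11, 14, 15]; box-tests=9; leaf-entries=1; first=P11

== RESULT ==
9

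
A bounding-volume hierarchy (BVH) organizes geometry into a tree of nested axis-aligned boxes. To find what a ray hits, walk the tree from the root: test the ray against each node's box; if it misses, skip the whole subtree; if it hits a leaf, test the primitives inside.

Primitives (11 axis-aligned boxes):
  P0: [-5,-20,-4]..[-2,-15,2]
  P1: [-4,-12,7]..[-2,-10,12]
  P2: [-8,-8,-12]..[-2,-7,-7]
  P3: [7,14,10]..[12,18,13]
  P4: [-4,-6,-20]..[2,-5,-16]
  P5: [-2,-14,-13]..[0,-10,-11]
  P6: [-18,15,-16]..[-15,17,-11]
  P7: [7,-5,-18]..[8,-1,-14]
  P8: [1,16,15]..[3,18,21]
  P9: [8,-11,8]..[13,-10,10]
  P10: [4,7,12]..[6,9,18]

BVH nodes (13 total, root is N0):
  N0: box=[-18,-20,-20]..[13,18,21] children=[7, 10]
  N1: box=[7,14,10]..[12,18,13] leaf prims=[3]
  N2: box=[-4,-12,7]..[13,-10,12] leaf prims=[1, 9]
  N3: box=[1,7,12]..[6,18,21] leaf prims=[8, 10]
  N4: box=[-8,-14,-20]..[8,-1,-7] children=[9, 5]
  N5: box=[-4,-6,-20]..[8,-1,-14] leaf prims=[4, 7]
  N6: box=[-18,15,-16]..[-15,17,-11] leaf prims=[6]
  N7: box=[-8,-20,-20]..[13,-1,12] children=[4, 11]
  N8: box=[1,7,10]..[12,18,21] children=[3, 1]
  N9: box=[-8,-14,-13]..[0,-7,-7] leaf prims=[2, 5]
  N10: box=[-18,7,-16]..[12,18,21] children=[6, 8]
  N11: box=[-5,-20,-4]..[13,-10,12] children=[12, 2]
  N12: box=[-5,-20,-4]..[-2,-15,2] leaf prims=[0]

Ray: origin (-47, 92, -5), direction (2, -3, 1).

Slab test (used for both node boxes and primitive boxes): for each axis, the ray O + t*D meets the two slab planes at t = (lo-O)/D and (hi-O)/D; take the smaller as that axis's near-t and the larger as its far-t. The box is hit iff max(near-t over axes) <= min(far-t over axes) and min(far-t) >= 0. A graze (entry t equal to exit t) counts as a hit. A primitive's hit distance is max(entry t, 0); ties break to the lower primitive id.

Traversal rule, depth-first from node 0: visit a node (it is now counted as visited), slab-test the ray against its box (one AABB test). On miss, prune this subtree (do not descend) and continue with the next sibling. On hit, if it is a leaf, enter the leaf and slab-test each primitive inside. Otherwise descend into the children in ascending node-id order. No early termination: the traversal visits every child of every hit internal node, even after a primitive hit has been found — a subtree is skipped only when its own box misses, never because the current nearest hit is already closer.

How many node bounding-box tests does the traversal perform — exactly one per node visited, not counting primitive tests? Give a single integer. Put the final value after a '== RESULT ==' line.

Trace the traversal:
N0 x:[29/2,30] y:[74/3,112/3] z:[-15,26] -> hit [74/3,26], descend [7, 10]
  N7 x:[39/2,30] y:[31,112/3] z:[-15,17] -> miss, prune
  N10 x:[29/2,59/2] y:[74/3,85/3] z:[-11,26] -> hit [74/3,26], descend [6, 8]
    N6 x:[29/2,16] y:[25,77/3] z:[-11,-6] -> miss, prune
    N8 x:[24,59/2] y:[74/3,85/3] z:[15,26] -> hit [74/3,26], descend [1, 3]
      N1 x:[27,59/2] y:[74/3,26] z:[15,18] -> miss, prune
      N3 x:[24,53/2] y:[74/3,85/3] z:[17,26] -> hit [74/3,26] leaf, test {P8@t=74/3, P10(miss)}

7 AABB tests over nodes [0, 7, 10, 6, 8, 1, 3]; 1 leaf entered; closest P8.

== RESULT ==
7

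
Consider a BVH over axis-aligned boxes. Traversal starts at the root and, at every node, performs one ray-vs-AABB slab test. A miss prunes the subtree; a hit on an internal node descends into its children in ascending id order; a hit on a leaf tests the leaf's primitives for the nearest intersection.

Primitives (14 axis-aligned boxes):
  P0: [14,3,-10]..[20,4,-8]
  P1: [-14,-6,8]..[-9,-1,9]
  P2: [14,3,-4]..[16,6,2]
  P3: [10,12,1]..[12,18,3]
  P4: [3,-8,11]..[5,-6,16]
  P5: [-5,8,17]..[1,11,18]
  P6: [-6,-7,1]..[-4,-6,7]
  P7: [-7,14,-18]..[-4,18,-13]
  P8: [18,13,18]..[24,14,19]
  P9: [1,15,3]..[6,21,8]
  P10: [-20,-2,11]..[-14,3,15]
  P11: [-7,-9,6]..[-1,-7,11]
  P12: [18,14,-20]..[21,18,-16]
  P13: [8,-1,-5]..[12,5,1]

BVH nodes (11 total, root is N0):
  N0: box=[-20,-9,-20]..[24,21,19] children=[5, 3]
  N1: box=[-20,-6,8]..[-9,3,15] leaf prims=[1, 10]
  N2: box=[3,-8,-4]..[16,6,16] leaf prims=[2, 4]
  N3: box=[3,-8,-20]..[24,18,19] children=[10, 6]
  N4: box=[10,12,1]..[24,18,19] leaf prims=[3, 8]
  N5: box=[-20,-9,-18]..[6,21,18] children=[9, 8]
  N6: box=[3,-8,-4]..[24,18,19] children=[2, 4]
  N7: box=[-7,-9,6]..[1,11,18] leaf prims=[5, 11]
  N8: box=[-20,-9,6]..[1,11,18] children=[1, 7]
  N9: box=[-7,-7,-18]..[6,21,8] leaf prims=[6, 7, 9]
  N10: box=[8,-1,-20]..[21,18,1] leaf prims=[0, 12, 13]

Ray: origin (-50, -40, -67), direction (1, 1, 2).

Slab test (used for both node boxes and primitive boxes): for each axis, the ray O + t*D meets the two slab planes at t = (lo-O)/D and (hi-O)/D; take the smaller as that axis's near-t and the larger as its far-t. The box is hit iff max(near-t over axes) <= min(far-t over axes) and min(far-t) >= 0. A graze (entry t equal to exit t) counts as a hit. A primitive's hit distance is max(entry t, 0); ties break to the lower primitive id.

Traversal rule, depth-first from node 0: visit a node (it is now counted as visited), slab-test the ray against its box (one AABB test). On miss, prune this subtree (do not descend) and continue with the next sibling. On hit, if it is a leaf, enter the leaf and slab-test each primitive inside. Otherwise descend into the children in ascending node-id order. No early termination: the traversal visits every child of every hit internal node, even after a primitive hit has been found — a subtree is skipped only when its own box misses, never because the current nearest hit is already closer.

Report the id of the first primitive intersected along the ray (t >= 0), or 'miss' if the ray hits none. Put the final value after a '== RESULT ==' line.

Walk:
N0 x:[30,74] y:[31,61] z:[47/2,43] -> hit [31,43], descend [3, 5]
  N3 x:[53,74] y:[32,58] z:[47/2,43] -> miss, prune
  N5 x:[30,56] y:[31,61] z:[49/2,85/2] -> hit [31,85/2], descend [8, 9]
    N8 x:[30,51] y:[31,51] z:[73/2,85/2] -> hit [73/2,85/2], descend [1, 7]
      N1 x:[30,41] y:[34,43] z:[75/2,41] -> hit [75/2,41] leaf, test {P1@t=75/2, P10(miss)}
      N7 x:[43,51] y:[31,51] z:[73/2,85/2] -> miss, prune
    N9 x:[43,56] y:[33,61] z:[49/2,75/2] -> miss, prune

Summary -> nodes [0, 3, 5, 8, 1, 7, 9]; box-tests=7; leaf-entries=1; first=P1

== RESULT ==
1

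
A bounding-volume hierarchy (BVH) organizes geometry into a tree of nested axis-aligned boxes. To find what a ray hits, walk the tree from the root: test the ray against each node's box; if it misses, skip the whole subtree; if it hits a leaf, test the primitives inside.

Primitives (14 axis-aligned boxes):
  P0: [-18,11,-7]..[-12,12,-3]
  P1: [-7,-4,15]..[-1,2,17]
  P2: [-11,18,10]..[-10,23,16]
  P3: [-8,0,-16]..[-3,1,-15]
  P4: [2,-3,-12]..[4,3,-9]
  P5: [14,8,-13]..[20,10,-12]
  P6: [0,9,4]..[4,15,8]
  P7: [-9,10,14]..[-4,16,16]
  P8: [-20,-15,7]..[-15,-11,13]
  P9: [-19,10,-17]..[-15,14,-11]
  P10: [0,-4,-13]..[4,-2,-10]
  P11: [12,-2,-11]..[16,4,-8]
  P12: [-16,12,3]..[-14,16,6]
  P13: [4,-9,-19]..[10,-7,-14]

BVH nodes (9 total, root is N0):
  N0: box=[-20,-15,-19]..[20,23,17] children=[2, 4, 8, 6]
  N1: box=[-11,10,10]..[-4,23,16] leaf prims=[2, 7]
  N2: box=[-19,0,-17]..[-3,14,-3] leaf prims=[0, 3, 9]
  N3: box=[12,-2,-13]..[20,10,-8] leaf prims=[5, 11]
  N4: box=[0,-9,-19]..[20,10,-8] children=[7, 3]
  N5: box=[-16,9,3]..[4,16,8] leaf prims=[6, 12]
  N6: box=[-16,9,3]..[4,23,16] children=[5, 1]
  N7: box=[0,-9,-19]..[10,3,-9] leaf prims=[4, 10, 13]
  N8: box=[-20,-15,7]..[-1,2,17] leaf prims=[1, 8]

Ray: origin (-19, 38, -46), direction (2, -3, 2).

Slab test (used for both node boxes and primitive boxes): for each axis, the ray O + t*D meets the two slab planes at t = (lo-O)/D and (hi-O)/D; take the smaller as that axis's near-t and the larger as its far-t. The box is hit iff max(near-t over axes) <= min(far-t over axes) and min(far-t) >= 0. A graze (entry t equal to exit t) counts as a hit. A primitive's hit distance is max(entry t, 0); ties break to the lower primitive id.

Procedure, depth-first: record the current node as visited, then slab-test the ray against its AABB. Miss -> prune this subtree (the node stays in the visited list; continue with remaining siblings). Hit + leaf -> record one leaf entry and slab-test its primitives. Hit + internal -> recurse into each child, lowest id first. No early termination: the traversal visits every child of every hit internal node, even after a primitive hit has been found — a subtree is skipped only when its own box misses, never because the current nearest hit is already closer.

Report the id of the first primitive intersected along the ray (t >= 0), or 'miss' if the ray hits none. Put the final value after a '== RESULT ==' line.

Trace the traversal:
N0 x:[-1/2,39/2] y:[5,53/3] z:[27/2,63/2] -> hit [27/2,53/3], descend [2, 4, 6, 8]
  N2 x:[0,8] y:[8,38/3] z:[29/2,43/2] -> miss, prune
  N4 x:[19/2,39/2] y:[28/3,47/3] z:[27/2,19] -> hit [27/2,47/3], descend [3, 7]
    N3 x:[31/2,39/2] y:[28/3,40/3] z:[33/2,19] -> miss, prune
    N7 x:[19/2,29/2] y:[35/3,47/3] z:[27/2,37/2] -> hit [27/2,29/2] leaf, test {P4(miss), P10(miss), P13(miss)}
  N6 x:[3/2,23/2] y:[5,29/3] z:[49/2,31] -> miss, prune
  N8 x:[-1/2,9] y:[12,53/3] z:[53/2,63/2] -> miss, prune

order=[0, 2, 4, 3, 7, 6, 8]  |boxes|=7  |leaves|=1  hit=miss

== RESULT ==
miss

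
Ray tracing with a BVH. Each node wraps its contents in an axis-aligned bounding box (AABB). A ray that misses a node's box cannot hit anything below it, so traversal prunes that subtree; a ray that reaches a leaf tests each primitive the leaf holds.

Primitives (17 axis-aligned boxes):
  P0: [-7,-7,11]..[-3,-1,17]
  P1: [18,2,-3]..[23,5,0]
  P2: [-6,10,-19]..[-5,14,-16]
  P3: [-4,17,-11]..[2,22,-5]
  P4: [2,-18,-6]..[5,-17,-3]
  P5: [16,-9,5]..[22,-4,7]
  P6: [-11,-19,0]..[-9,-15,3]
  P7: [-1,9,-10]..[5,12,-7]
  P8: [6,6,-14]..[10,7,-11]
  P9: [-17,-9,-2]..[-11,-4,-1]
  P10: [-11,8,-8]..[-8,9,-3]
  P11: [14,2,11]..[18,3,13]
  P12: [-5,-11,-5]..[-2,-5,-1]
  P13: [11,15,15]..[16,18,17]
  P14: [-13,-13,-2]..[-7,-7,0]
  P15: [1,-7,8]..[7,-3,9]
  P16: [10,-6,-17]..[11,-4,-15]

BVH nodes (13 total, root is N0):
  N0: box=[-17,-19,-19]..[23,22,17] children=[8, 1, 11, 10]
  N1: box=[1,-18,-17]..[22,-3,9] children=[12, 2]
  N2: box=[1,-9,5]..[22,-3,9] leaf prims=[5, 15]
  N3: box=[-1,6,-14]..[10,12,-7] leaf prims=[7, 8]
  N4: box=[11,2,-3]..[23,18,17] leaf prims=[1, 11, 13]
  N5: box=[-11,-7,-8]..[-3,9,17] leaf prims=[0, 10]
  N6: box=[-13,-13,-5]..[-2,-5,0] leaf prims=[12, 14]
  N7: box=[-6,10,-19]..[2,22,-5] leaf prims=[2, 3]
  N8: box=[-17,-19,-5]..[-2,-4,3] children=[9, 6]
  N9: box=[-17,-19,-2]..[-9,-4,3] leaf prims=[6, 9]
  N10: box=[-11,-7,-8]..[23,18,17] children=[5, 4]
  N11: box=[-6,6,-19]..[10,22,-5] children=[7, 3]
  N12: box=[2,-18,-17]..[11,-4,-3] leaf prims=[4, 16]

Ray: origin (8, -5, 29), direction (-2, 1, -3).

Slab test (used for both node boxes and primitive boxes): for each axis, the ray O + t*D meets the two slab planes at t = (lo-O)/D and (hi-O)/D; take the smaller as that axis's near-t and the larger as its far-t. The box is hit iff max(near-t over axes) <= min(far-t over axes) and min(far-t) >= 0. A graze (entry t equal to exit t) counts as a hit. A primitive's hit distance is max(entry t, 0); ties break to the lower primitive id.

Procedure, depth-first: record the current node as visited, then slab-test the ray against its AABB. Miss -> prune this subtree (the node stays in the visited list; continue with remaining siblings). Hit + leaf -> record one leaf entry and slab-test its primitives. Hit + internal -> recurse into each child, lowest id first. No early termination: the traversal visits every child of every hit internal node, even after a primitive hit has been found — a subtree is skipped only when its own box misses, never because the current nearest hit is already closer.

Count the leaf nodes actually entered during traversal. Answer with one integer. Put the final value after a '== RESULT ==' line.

Traverse from the root:
N0 x:[-15/2,25/2] y:[-14,27] z:[4,16] -> hit [4,25/2], descend [1, 8, 10, 11]
  N1 x:[-7,7/2] y:[-13,2] z:[20/3,46/3] -> miss, prune
  N8 x:[5,25/2] y:[-14,1] z:[26/3,34/3] -> miss, prune
  N10 x:[-15/2,19/2] y:[-2,23] z:[4,37/3] -> hit [4,19/2], descend [4, 5]
    N4 x:[-15/2,-3/2] y:[7,23] z:[4,32/3] -> miss, prune
    N5 x:[11/2,19/2] y:[-2,14] z:[4,37/3] -> hit [11/2,19/2] leaf, test {P0(miss), P10(miss)}
  N11 x:[-1,7] y:[11,27] z:[34/3,16] -> miss, prune

7 AABB tests over nodes [0, 1, 8, 10, 4, 5, 11]; 1 leaf entered; closest miss.

== RESULT ==
1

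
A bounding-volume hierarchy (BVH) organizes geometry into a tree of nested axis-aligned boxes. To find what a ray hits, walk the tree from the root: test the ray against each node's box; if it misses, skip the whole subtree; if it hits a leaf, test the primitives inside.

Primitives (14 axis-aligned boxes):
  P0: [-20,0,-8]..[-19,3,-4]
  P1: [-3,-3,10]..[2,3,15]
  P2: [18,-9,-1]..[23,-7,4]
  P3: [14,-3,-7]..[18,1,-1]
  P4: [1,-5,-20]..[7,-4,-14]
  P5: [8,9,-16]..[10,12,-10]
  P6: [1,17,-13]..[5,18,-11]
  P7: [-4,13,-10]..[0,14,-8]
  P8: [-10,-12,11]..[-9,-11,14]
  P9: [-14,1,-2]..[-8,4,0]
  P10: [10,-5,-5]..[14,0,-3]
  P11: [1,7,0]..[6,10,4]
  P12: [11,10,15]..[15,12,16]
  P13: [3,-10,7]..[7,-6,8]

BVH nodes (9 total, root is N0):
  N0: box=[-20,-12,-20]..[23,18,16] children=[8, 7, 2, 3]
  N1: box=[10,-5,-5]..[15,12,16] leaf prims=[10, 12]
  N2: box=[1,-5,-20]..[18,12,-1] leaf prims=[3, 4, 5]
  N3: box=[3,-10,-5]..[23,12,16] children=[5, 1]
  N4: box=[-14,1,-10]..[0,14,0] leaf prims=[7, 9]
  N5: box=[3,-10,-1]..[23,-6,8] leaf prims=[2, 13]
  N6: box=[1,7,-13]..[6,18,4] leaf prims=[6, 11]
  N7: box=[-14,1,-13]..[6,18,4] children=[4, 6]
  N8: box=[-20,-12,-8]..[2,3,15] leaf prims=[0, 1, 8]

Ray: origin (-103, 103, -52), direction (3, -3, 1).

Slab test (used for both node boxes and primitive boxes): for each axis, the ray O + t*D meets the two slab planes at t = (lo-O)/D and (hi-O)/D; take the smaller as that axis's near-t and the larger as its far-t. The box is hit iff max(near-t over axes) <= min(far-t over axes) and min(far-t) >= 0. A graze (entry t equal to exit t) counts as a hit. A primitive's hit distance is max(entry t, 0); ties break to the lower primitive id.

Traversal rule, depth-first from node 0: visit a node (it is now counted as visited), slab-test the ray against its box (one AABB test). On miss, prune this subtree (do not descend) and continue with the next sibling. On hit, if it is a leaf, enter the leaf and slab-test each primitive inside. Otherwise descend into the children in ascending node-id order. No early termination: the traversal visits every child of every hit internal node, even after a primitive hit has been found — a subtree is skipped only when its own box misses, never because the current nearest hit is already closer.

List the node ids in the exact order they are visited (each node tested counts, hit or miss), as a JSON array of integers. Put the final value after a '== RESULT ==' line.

Traverse from the root:
N0 x:[83/3,42] y:[85/3,115/3] z:[32,68] -> hit [32,115/3], descend [2, 3, 7, 8]
  N2 x:[104/3,121/3] y:[91/3,36] z:[32,51] -> hit [104/3,36] leaf, test {P3(miss), P4@t=107/3, P5(miss)}
  N3 x:[106/3,42] y:[91/3,113/3] z:[47,68] -> miss, prune
  N7 x:[89/3,109/3] y:[85/3,34] z:[39,56] -> miss, prune
  N8 x:[83/3,35] y:[100/3,115/3] z:[44,67] -> miss, prune

order=[0, 2, 3, 7, 8]  |boxes|=5  |leaves|=1  hit=P4

== RESULT ==
[0, 2, 3, 7, 8]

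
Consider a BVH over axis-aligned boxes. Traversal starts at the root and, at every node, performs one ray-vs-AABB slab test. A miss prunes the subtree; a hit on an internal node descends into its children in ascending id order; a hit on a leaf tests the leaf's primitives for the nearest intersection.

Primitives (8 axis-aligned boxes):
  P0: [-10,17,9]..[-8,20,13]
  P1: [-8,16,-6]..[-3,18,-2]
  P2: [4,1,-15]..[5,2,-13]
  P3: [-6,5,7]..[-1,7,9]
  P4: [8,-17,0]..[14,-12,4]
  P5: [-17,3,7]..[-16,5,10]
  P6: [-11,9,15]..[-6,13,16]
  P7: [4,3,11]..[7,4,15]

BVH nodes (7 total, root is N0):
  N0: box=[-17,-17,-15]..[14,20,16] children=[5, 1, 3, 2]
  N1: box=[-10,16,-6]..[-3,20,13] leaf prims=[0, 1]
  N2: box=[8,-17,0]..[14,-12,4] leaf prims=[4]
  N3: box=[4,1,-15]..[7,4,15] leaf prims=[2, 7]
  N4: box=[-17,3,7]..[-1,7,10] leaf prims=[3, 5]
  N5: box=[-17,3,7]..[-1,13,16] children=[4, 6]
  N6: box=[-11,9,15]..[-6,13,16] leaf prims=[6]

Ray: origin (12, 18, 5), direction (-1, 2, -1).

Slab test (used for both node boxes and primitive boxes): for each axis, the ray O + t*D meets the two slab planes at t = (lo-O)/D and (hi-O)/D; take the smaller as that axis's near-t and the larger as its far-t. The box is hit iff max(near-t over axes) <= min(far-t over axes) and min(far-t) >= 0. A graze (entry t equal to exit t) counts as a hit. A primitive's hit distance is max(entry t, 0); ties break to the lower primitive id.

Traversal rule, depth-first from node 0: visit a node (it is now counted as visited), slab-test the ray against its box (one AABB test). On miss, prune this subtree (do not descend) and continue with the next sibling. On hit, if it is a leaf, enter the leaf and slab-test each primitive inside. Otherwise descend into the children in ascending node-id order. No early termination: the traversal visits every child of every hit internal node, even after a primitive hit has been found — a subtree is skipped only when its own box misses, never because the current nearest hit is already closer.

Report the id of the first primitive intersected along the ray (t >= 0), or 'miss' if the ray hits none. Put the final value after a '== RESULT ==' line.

Traverse from the root:
N0 x:[-2,29] y:[-35/2,1] z:[-11,20] -> hit [-2,1], descend [1, 2, 3, 5]
  N1 x:[15,22] y:[-1,1] z:[-8,11] -> miss, prune
  N2 x:[-2,4] y:[-35/2,-15] z:[1,5] -> miss, prune
  N3 x:[5,8] y:[-17/2,-7] z:[-10,20] -> miss, prune
  N5 x:[13,29] y:[-15/2,-5/2] z:[-11,-2] -> miss, prune

Summary -> nodes [0, 1, 2, 3, 5]; box-tests=5; leaf-entries=0; first=miss

== RESULT ==
miss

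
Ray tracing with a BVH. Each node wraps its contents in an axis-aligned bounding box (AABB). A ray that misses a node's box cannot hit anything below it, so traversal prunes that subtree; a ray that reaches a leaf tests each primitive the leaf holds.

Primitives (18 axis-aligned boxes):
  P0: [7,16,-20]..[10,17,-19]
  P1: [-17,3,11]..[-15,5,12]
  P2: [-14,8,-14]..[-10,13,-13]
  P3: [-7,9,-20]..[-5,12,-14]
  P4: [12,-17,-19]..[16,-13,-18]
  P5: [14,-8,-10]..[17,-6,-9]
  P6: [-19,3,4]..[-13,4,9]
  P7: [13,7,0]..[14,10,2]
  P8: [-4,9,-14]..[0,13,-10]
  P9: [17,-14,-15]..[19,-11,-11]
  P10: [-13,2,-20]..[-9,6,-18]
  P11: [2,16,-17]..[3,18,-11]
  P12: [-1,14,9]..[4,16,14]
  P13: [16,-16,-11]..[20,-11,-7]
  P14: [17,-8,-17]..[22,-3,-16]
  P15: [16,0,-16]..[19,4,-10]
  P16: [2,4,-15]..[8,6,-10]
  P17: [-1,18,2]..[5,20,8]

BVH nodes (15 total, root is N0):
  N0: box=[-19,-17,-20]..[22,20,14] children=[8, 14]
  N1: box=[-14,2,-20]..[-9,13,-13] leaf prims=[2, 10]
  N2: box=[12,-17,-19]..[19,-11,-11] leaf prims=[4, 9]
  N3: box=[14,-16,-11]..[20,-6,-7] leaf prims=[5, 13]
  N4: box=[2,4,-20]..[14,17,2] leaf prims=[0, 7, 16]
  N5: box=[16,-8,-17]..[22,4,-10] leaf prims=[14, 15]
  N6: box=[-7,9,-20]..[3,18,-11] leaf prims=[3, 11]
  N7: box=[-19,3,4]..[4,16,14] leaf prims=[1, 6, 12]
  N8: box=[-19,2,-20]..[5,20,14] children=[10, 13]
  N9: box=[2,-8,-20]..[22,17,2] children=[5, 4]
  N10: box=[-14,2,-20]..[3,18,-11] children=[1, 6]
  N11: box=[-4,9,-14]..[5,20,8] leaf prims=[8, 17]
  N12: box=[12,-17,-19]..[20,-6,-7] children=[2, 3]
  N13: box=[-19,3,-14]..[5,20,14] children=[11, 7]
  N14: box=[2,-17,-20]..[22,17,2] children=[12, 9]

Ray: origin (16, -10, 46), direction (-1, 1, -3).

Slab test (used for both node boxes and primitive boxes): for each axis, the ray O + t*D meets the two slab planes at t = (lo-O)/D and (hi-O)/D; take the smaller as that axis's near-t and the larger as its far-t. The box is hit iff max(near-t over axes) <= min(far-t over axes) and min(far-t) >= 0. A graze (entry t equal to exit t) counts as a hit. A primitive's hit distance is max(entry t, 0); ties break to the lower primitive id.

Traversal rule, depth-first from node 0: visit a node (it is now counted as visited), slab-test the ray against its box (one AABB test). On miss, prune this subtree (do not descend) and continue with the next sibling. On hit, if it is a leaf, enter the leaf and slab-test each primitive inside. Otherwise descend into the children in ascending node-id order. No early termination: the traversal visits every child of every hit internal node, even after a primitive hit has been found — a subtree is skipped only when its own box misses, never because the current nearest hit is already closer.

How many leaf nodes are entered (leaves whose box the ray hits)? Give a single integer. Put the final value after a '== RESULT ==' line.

Walk:
N0 x:[-6,35] y:[-7,30] z:[32/3,22] -> hit [32/3,22], descend [8, 14]
  N8 x:[11,35] y:[12,30] z:[32/3,22] -> hit [12,22], descend [10, 13]
    N10 x:[13,30] y:[12,28] z:[19,22] -> hit [19,22], descend [1, 6]
      N1 x:[25,30] y:[12,23] z:[59/3,22] -> miss, prune
      N6 x:[13,23] y:[19,28] z:[19,22] -> hit [19,22] leaf, test {P3@t=21, P11(miss)}
    N13 x:[11,35] y:[13,30] z:[32/3,20] -> hit [13,20], descend [7, 11]
      N7 x:[12,35] y:[13,26] z:[32/3,14] -> hit [13,14] leaf, test {P1(miss), P6(miss), P12(miss)}
      N11 x:[11,20] y:[19,30] z:[38/3,20] -> hit [19,20] leaf, test {P8@t=19, P17(miss)}
  N14 x:[-6,14] y:[-7,27] z:[44/3,22] -> miss, prune

Summary -> nodes [0, 8, 10, 1, 6, 13, 7, 11, 14]; box-tests=9; leaf-entries=3; first=P8

== RESULT ==
3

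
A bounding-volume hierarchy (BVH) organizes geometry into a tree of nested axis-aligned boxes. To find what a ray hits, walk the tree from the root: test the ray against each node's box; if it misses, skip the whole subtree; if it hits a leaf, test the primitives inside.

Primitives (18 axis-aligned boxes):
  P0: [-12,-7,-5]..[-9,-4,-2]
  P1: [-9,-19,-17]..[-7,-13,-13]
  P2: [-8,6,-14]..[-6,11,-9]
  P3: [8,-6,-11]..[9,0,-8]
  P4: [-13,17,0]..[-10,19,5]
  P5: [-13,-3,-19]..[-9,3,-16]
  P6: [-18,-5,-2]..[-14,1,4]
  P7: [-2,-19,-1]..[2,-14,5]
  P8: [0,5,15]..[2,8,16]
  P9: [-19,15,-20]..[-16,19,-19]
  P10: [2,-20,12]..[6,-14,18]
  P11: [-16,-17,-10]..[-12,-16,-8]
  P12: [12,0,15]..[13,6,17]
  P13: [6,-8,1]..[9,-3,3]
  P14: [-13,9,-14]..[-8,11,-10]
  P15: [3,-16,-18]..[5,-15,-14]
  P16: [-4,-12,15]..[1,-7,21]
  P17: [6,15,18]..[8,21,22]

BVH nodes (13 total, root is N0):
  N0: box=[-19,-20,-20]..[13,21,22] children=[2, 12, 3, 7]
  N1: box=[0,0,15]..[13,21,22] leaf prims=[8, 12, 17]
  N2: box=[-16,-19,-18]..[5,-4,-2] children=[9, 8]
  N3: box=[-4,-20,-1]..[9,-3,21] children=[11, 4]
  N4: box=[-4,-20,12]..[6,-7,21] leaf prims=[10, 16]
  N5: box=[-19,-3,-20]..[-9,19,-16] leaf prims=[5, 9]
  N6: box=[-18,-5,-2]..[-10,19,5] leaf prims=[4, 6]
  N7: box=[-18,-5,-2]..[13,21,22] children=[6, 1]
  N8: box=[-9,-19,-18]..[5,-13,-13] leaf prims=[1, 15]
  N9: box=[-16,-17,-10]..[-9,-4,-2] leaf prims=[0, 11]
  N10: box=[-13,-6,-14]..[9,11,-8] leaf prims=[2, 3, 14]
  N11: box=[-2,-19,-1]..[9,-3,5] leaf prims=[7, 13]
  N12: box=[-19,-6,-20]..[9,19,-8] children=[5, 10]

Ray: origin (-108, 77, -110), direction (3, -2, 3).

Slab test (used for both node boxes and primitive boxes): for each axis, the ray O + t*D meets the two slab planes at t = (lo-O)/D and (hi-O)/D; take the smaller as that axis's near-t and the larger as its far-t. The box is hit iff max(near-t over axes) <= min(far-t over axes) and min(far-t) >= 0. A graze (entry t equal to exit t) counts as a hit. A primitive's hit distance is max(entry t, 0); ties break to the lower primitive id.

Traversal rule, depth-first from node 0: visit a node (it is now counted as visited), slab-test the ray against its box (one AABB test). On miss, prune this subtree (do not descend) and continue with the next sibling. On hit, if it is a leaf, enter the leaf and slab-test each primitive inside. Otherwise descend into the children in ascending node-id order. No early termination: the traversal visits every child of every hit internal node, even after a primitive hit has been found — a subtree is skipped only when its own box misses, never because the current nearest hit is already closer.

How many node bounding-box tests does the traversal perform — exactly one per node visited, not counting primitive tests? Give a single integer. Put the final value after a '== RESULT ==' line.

Trace the traversal:
N0 x:[89/3,121/3] y:[28,97/2] z:[30,44] -> hit [30,121/3], descend [2, 3, 7, 12]
  N2 x:[92/3,113/3] y:[81/2,48] z:[92/3,36] -> miss, prune
  N3 x:[104/3,39] y:[40,97/2] z:[109/3,131/3] -> miss, prune
  N7 x:[30,121/3] y:[28,41] z:[36,44] -> hit [36,121/3], descend [1, 6]
    N1 x:[36,121/3] y:[28,77/2] z:[125/3,44] -> miss, prune
    N6 x:[30,98/3] y:[29,41] z:[36,115/3] -> miss, prune
  N12 x:[89/3,39] y:[29,83/2] z:[30,34] -> hit [30,34], descend [5, 10]
    N5 x:[89/3,33] y:[29,40] z:[30,94/3] -> hit [30,94/3] leaf, test {P5(miss), P9@t=30}
    N10 x:[95/3,39] y:[33,83/2] z:[32,34] -> hit [33,34] leaf, test {P2@t=100/3, P3(miss), P14@t=33}

Summary -> nodes [0, 2, 3, 7, 1, 6, 12, 5, 10]; box-tests=9; leaf-entries=2; first=P9

== RESULT ==
9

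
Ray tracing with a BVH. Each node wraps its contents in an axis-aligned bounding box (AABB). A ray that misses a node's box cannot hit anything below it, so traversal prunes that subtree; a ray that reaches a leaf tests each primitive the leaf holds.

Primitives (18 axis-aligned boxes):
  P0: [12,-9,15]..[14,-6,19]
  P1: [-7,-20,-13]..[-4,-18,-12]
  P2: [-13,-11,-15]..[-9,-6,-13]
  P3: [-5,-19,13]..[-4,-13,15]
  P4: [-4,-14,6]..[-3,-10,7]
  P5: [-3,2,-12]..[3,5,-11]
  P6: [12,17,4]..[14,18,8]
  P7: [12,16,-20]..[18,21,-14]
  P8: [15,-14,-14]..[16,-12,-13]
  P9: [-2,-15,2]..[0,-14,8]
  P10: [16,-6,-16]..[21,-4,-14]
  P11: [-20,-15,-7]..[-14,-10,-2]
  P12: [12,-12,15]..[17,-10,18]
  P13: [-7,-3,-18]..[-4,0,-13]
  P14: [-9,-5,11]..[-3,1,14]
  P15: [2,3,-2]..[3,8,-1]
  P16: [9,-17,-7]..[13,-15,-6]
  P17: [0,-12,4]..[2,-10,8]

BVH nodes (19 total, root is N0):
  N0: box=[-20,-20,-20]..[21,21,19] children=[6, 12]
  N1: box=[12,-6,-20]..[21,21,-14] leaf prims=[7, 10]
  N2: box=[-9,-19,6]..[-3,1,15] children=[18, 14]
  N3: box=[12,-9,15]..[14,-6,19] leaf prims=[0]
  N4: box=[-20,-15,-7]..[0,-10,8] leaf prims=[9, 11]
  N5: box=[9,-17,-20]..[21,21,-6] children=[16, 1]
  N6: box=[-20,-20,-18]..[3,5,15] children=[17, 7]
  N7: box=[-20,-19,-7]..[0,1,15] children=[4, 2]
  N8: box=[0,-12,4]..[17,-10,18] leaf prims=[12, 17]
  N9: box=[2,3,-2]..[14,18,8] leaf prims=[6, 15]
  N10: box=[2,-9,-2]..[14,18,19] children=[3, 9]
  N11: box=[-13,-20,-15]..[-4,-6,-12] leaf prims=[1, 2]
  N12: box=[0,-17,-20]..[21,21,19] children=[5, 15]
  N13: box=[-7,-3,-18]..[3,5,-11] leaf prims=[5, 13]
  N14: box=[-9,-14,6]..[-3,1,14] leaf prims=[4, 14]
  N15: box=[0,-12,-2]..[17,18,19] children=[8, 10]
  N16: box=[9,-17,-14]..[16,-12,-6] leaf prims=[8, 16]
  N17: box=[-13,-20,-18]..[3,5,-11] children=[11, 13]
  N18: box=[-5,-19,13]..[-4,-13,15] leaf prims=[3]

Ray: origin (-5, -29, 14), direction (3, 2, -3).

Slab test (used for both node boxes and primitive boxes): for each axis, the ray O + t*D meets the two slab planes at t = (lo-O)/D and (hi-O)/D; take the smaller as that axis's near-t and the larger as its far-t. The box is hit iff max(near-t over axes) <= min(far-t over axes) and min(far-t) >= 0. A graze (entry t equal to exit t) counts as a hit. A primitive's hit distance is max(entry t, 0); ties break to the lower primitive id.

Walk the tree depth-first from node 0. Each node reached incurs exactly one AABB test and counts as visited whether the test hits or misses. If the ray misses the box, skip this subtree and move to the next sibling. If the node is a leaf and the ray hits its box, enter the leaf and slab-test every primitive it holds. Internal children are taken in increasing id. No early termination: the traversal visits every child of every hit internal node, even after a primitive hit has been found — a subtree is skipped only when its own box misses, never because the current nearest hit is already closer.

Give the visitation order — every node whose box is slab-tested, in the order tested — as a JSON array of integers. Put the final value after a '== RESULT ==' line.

Trace the traversal:
N0 x:[-5,26/3] y:[9/2,25] z:[-5/3,34/3] -> hit [9/2,26/3], descend [6, 12]
  N6 x:[-5,8/3] y:[9/2,17] z:[-1/3,32/3] -> miss, prune
  N12 x:[5/3,26/3] y:[6,25] z:[-5/3,34/3] -> hit [6,26/3], descend [5, 15]
    N5 x:[14/3,26/3] y:[6,25] z:[20/3,34/3] -> hit [20/3,26/3], descend [1, 16]
      N1 x:[17/3,26/3] y:[23/2,25] z:[28/3,34/3] -> miss, prune
      N16 x:[14/3,7] y:[6,17/2] z:[20/3,28/3] -> hit [20/3,7] leaf, test {P8(miss), P16(miss)}
    N15 x:[5/3,22/3] y:[17/2,47/2] z:[-5/3,16/3] -> miss, prune

Summary -> nodes [0, 6, 12, 5, 1, 16, 15]; box-tests=7; leaf-entries=1; first=miss

== RESULT ==
[0, 6, 12, 5, 1, 16, 15]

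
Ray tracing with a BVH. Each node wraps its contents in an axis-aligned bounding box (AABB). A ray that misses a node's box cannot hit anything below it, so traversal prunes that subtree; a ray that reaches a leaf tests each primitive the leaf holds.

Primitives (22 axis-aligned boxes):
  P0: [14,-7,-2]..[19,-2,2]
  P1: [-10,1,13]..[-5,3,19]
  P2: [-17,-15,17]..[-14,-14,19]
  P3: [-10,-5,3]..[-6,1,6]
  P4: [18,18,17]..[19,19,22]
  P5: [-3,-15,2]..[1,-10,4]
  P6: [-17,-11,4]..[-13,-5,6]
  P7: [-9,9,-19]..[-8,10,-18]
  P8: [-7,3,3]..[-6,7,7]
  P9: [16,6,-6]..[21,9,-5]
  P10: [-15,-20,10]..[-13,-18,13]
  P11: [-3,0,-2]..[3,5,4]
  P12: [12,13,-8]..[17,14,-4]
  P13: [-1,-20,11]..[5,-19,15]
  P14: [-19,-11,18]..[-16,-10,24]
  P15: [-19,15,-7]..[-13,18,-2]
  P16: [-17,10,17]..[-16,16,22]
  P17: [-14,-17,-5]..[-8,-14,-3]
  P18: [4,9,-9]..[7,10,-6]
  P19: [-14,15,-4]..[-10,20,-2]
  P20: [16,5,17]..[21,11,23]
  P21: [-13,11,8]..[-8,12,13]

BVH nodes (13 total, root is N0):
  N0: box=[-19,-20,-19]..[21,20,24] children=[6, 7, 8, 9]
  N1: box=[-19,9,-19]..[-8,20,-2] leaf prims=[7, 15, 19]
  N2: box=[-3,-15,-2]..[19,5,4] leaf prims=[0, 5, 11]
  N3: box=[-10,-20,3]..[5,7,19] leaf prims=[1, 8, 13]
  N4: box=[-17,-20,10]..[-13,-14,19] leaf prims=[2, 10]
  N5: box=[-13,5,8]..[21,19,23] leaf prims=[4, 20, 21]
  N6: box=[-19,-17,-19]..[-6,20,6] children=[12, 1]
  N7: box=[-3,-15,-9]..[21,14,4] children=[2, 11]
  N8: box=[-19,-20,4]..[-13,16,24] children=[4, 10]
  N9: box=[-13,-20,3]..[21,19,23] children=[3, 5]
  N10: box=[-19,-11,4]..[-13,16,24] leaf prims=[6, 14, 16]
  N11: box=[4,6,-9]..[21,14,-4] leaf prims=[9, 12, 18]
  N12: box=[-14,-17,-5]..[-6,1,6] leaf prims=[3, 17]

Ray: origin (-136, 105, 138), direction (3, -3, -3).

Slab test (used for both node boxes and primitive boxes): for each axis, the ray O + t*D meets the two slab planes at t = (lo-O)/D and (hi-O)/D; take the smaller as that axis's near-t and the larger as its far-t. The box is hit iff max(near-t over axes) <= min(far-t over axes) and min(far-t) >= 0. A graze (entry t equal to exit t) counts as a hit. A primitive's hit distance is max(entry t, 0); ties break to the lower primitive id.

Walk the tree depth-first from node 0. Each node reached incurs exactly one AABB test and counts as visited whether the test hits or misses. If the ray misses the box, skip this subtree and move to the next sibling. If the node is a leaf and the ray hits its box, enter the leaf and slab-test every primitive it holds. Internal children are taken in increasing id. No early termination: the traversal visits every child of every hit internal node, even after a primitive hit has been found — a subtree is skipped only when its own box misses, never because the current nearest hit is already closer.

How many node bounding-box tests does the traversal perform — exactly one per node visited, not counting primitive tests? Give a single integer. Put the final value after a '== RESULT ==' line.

Traverse from the root:
N0 x:[39,157/3] y:[85/3,125/3] z:[38,157/3] -> hit [39,125/3], descend [6, 7, 8, 9]
  N6 x:[39,130/3] y:[85/3,122/3] z:[44,157/3] -> miss, prune
  N7 x:[133/3,157/3] y:[91/3,40] z:[134/3,49] -> miss, prune
  N8 x:[39,41] y:[89/3,125/3] z:[38,134/3] -> hit [39,41], descend [4, 10]
    N4 x:[119/3,41] y:[119/3,125/3] z:[119/3,128/3] -> hit [119/3,41] leaf, test {P2@t=119/3, P10(miss)}
    N10 x:[39,41] y:[89/3,116/3] z:[38,134/3] -> miss, prune
  N9 x:[41,157/3] y:[86/3,125/3] z:[115/3,45] -> hit [41,125/3], descend [3, 5]
    N3 x:[42,47] y:[98/3,125/3] z:[119/3,45] -> miss, prune
    N5 x:[41,157/3] y:[86/3,100/3] z:[115/3,130/3] -> miss, prune

Summary -> nodes [0, 6, 7, 8, 4, 10, 9, 3, 5]; box-tests=9; leaf-entries=1; first=P2

== RESULT ==
9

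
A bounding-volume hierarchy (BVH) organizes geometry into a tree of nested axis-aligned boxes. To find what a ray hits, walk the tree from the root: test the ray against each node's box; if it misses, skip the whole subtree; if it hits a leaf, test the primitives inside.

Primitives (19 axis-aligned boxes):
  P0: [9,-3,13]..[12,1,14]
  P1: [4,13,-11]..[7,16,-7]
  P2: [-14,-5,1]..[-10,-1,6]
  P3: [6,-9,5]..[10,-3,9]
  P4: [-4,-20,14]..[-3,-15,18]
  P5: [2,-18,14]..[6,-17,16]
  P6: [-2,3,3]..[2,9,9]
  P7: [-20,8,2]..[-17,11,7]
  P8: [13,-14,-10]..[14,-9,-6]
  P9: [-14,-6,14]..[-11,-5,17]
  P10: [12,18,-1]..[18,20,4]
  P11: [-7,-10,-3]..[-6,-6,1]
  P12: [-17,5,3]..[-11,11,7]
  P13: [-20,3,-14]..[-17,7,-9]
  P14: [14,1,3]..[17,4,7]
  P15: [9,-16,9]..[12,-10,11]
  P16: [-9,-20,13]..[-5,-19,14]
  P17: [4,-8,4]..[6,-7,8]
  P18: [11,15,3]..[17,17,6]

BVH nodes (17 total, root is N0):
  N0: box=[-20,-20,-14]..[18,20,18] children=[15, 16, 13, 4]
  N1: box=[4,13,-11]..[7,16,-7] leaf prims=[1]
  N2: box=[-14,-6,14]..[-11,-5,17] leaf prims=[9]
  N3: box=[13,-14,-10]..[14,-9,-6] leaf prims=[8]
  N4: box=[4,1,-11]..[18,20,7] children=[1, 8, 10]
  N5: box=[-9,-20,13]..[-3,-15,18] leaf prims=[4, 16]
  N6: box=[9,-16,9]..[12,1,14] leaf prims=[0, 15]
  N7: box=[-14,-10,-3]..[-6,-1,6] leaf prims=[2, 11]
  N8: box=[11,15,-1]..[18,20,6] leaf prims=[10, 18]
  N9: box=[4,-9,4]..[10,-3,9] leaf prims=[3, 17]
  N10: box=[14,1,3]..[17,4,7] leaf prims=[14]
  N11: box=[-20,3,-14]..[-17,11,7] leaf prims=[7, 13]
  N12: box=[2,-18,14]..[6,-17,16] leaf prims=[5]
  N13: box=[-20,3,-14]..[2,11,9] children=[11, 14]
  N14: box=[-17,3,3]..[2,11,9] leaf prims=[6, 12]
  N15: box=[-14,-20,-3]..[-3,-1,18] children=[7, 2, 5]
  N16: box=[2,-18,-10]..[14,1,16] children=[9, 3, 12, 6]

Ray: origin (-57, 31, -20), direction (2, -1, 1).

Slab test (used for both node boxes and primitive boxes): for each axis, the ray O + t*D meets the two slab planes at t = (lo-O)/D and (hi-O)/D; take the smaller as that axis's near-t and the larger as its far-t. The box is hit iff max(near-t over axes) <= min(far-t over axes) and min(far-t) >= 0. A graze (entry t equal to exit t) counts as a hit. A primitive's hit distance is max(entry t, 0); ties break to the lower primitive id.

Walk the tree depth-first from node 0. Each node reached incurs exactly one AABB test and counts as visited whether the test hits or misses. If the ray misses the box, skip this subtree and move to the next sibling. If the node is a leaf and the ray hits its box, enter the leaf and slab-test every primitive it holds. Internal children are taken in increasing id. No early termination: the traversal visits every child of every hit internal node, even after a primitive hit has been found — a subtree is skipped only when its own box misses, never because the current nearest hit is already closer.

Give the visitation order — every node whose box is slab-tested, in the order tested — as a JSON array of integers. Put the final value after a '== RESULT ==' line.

Trace the traversal:
N0 x:[37/2,75/2] y:[11,51] z:[6,38] -> hit [37/2,75/2], descend [4, 13, 15, 16]
  N4 x:[61/2,75/2] y:[11,30] z:[9,27] -> miss, prune
  N13 x:[37/2,59/2] y:[20,28] z:[6,29] -> hit [20,28], descend [11, 14]
    N11 x:[37/2,20] y:[20,28] z:[6,27] -> hit [20,20] leaf, test {P7(miss), P13(miss)}
    N14 x:[20,59/2] y:[20,28] z:[23,29] -> hit [23,28] leaf, test {P6@t=55/2, P12@t=23}
  N15 x:[43/2,27] y:[32,51] z:[17,38] -> miss, prune
  N16 x:[59/2,71/2] y:[30,49] z:[10,36] -> hit [30,71/2], descend [3, 6, 9, 12]
    N3 x:[35,71/2] y:[40,45] z:[10,14] -> miss, prune
    N6 x:[33,69/2] y:[30,47] z:[29,34] -> hit [33,34] leaf, test {P0@t=33, P15(miss)}
    N9 x:[61/2,67/2] y:[34,40] z:[24,29] -> miss, prune
    N12 x:[59/2,63/2] y:[48,49] z:[34,36] -> miss, prune

11 AABB tests over nodes [0, 4, 13, 11, 14, 15, 16, 3, 6, 9, 12]; 3 leaves entered; closest P12.

== RESULT ==
[0, 4, 13, 11, 14, 15, 16, 3, 6, 9, 12]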